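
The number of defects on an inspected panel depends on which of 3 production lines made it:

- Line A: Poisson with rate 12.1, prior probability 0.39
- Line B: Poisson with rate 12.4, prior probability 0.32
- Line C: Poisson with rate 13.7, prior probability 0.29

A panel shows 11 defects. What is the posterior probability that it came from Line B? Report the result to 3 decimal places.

0.334

By Bayes' theorem, P(k | x) = P(Z=k) f_k(x) / Σ_j P(Z=j) f_j(x).
Component likelihoods at x = 11 defects:
  L_A = e^(−12.1)·12.1^11/11! = 0.113376
  L_B = e^(−12.4)·12.4^11/11! = 0.109959
  L_C = e^(−13.7)·13.7^11/11! = 0.0897297
Prior × likelihood for each component:
  P(Z=A)·L_A = 0.39 × 0.113376 = 0.0442165
  P(Z=B)·L_B = 0.32 × 0.109959 = 0.0351869
  P(Z=C)·L_C = 0.29 × 0.0897297 = 0.0260216
Denominator: 0.0442165 + 0.0351869 + 0.0260216 = 0.105425
So the posterior for Line B is 0.0351869 / 0.105425 ≈ 0.334.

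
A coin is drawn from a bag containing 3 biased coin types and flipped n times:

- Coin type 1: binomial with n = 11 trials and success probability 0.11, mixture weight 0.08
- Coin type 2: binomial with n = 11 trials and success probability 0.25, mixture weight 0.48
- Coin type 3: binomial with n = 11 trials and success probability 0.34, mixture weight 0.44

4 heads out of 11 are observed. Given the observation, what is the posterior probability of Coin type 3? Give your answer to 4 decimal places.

By Bayes' theorem, P(k | x) = P(Z=k) f_k(x) / Σ_j P(Z=j) f_j(x).
Binomial probabilities:
  p_1 = C(11,4)·0.11^4·0.89^7 = 330·0.00014641·0.442313 = 0.0213705
  p_2 = C(11,4)·0.25^4·0.75^7 = 330·0.00390625·0.133484 = 0.172069
  p_3 = C(11,4)·0.34^4·0.66^7 = 330·0.0133634·0.0545516 = 0.240568
Multiply by the mixture weights:
  P(Z=1)·p_1 = 0.08 × 0.0213705 = 0.00170964
  P(Z=2)·p_2 = 0.48 × 0.172069 = 0.0825932
  P(Z=3)·p_3 = 0.44 × 0.240568 = 0.10585
Denominator: 0.00170964 + 0.0825932 + 0.10585 = 0.190153
So the posterior for Coin type 3 is 0.10585 / 0.190153 ≈ 0.5567.

0.5567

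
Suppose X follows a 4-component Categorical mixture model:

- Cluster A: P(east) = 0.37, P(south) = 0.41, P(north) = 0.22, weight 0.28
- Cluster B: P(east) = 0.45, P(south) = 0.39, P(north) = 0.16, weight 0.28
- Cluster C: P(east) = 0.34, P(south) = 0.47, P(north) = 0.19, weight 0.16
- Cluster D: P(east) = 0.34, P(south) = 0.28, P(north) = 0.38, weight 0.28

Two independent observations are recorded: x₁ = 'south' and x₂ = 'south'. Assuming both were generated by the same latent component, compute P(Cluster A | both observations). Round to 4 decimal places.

By Bayes' theorem, P(k | x) = w_k f_k(x) / Σ_j w_j f_j(x).
Since both observations come from the same component, the likelihood for component k is f_k(x₁)·f_k(x₂).
  f_A = [P(south | comp) = 0.41] × [0.41] = 0.1681
  f_B = [P(south | comp) = 0.39] × [0.39] = 0.1521
  f_C = [P(south | comp) = 0.47] × [0.47] = 0.2209
  f_D = [P(south | comp) = 0.28] × [0.28] = 0.0784
Multiply by the mixture weights:
  w_A·f_A = 0.28 × 0.1681 = 0.047068
  w_B·f_B = 0.28 × 0.1521 = 0.042588
  w_C·f_C = 0.16 × 0.2209 = 0.035344
  w_D·f_D = 0.28 × 0.0784 = 0.021952
Denominator: 0.047068 + 0.042588 + 0.035344 + 0.021952 = 0.146952
So the posterior for Cluster A is 0.047068 / 0.146952 ≈ 0.3203.

0.3203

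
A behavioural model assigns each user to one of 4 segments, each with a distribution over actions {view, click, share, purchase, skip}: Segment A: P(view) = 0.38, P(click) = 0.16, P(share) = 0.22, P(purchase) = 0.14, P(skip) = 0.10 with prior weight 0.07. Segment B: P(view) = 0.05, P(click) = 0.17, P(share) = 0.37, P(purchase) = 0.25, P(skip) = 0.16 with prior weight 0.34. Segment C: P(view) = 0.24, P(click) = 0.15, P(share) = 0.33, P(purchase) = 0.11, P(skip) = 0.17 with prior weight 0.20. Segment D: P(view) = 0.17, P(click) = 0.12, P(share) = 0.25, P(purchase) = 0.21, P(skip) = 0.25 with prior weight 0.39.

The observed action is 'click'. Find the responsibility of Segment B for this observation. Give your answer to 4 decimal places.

0.3964

By Bayes' theorem, P(k | x) = P(Z=k) f_k(x) / Σ_j P(Z=j) f_j(x).
Evaluate each component's likelihood at the observed value:
  L_A = P(click | comp) = 0.16
  L_B = P(click | comp) = 0.17
  L_C = P(click | comp) = 0.15
  L_D = P(click | comp) = 0.12
Weight by the priors:
  P(Z=A)·L_A = 0.07 × 0.16 = 0.0112
  P(Z=B)·L_B = 0.34 × 0.17 = 0.0578
  P(Z=C)·L_C = 0.20 × 0.15 = 0.03
  P(Z=D)·L_D = 0.39 × 0.12 = 0.0468
Normaliser: 0.0112 + 0.0578 + 0.03 + 0.0468 = 0.1458
So the posterior for Segment B is 0.0578 / 0.1458 ≈ 0.3964.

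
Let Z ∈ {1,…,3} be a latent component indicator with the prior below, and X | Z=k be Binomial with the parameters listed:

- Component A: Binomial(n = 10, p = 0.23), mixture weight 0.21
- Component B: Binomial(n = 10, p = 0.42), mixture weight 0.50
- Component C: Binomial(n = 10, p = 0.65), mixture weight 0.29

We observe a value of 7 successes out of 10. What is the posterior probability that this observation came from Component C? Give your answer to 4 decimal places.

The responsibility of component k is w_k f_k(x) divided by Σ_j w_j f_j(x).
Binomial probabilities:
  p_A = 0.0018653
  p_B = 0.0539772
  p_C = 0.25222
Unnormalised posteriors:
  w_A·p_A = 0.21 × 0.0018653 = 0.000391713
  w_B·p_B = 0.50 × 0.0539772 = 0.0269886
  w_C·p_C = 0.29 × 0.25222 = 0.0731437
Marginal: 0.000391713 + 0.0269886 + 0.0731437 = 0.100524
P(Component C | x) ≈ 0.7276

0.7276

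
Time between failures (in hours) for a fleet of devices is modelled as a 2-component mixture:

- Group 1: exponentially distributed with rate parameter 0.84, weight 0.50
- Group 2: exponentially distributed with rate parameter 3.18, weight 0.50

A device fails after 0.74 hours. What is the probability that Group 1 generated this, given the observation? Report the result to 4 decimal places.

0.5988

Posterior ∝ prior × likelihood, so P(k | x) ∝ π_k f_k(x); normalise over all components.
Evaluate each component's likelihood at the observed value:
  p_1 = 0.451151
  p_2 = 0.302305
Prior × likelihood for each component:
  π_1·p_1 = 0.50 × 0.451151 = 0.225575
  π_2·p_2 = 0.50 × 0.302305 = 0.151153
Normaliser: 0.225575 + 0.151153 = 0.376728
P(Group 1 | data) ≈ 0.5988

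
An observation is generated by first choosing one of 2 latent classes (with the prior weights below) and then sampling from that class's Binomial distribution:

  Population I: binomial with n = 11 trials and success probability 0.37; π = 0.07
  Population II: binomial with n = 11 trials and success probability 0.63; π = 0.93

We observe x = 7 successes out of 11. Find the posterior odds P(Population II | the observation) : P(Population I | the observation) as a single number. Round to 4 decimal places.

65.5845

Posterior odds = (w_i f_i(x)) / (w_j f_j(x)); the normalising sum cancels.
Component likelihoods at x = 7 successes out of 11:
  L_I = C(11,7)·0.37^7·0.63^4 = 330·0.000949319·0.15753 = 0.0493501
  L_II = C(11,7)·0.63^7·0.37^4 = 330·0.0393898·0.0187416 = 0.243615
Odds = (0.93/0.07) × (0.243615/0.0493501) = 13.2857 × 4.93647 ≈ 65.5845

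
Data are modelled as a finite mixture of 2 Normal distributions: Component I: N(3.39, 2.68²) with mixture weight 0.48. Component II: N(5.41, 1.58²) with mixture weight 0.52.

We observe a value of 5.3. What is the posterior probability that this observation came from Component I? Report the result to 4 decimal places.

0.2973

P(component k | x) = w_k·f_k(x) / marginal(x), where marginal(x) = Σ_j w_j·f_j(x).
Component likelihoods at x = 5.3:
  f_I = (1/(2.68·√(2π)))·exp(−(5.3−3.39)²/(2·2.68²)) = 0.148859·exp(-0.25396) = 0.115473
  f_II = (1/(1.58·√(2π)))·exp(−(5.3−5.41)²/(2·1.58²)) = 0.252495·exp(-0.00242) = 0.251884
Weight by the priors:
  w_I·f_I = 0.48 × 0.115473 = 0.0554272
  w_II·f_II = 0.52 × 0.251884 = 0.13098
Denominator: 0.0554272 + 0.13098 = 0.186407
Responsibility of Component I: 0.0554272 / 0.186407 ≈ 0.2973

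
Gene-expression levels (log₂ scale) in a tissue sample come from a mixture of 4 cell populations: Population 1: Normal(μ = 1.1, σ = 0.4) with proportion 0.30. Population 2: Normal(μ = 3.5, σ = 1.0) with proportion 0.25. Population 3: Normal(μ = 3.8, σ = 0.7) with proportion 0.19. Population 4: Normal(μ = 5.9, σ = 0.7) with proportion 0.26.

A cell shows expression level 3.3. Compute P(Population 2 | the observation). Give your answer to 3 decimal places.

0.538

Posterior ∝ prior × likelihood, so P(k | x) ∝ P(Z=k) f_k(x); normalise over all components.
Normal densities:
  p_1 = 2.69244e-07
  p_2 = 0.391043
  p_3 = 0.441593
  p_4 = 0.000575528
Unnormalised posteriors:
  P(Z=1)·p_1 = 0.30 × 2.69244e-07 = 8.07732e-08
  P(Z=2)·p_2 = 0.25 × 0.391043 = 0.0977607
  P(Z=3)·p_3 = 0.19 × 0.441593 = 0.0839028
  P(Z=4)·p_4 = 0.26 × 0.000575528 = 0.000149637
Marginal: 8.07732e-08 + 0.0977607 + 0.0839028 + 0.000149637 = 0.181813
So the posterior for Population 2 is 0.0977607 / 0.181813 ≈ 0.538.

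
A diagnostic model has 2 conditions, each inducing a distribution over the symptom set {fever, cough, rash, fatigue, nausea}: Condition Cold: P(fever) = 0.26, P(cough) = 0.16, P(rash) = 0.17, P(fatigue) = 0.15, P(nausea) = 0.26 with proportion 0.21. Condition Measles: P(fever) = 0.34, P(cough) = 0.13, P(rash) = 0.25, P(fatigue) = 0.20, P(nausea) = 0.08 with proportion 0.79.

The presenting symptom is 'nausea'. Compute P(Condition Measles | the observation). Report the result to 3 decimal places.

0.537

Posterior ∝ prior × likelihood, so P(k | x) ∝ P(Z=k) f_k(x); normalise over all components.
Evaluate each component's likelihood at the observed value:
  f_Cold = 0.26
  f_Measles = 0.08
Weight by the priors:
  P(Z=Cold)·f_Cold = 0.21 × 0.26 = 0.0546
  P(Z=Measles)·f_Measles = 0.79 × 0.08 = 0.0632
Marginal: 0.0546 + 0.0632 = 0.1178
So the posterior for Condition Measles is 0.0632 / 0.1178 ≈ 0.537.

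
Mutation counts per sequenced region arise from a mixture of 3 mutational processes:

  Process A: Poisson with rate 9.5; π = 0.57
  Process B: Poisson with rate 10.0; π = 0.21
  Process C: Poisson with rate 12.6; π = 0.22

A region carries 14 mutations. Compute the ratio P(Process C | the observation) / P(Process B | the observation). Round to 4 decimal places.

1.9780

Posterior odds = (w_i f_i(x)) / (w_j f_j(x)); the normalising sum cancels.
Poisson probabilities:
  p_A = e^(−9.5)·9.5^14/14! = 0.0418721
  p_B = e^(−10.0)·10.0^14/14! = 0.0520771
  p_C = e^(−12.6)·12.6^14/14! = 0.0983261
Odds = (0.22/0.21) × (0.0983261/0.0520771) = 1.04762 × 1.88809 ≈ 1.9780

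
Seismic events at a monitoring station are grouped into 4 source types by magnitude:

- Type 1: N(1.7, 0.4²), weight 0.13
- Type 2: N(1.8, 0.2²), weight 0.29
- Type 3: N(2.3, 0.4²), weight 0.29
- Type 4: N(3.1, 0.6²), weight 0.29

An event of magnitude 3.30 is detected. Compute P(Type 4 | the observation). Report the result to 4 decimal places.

0.9347

By Bayes' theorem, P(k | x) = π_k f_k(x) / Σ_j π_j f_j(x).
Component likelihoods at x = 3.30:
  f_1 = (1/(0.4·√(2π)))·exp(−(3.30−1.7)²/(2·0.4²)) = 0.997356·exp(-8.00000) = 0.000334576
  f_2 = (1/(0.2·√(2π)))·exp(−(3.30−1.8)²/(2·0.2²)) = 1.994711·exp(-28.12500) = 1.21716e-12
  f_3 = (1/(0.4·√(2π)))·exp(−(3.30−2.3)²/(2·0.4²)) = 0.997356·exp(-3.12500) = 0.0438208
  f_4 = (1/(0.6·√(2π)))·exp(−(3.30−3.1)²/(2·0.6²)) = 0.664904·exp(-0.05556) = 0.628972
Unnormalised posteriors:
  π_1·f_1 = 0.13 × 0.000334576 = 4.34948e-05
  π_2·f_2 = 0.29 × 1.21716e-12 = 3.52976e-13
  π_3·f_3 = 0.29 × 0.0438208 = 0.012708
  π_4·f_4 = 0.29 × 0.628972 = 0.182402
Sum: 4.34948e-05 + 3.52976e-13 + 0.012708 + 0.182402 = 0.195153
Responsibility of Type 4: 0.182402 / 0.195153 ≈ 0.9347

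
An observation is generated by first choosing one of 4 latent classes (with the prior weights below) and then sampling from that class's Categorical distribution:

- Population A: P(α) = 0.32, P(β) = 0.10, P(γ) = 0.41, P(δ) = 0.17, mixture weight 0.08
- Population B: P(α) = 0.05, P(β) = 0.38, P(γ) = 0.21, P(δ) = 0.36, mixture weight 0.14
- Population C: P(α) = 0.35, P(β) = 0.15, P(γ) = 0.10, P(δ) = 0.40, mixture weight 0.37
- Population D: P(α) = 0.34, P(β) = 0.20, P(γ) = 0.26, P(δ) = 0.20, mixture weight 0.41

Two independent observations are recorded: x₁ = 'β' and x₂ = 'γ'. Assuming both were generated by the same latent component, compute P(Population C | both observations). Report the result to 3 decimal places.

0.134

By Bayes' theorem, P(k | x) = w_k f_k(x) / Σ_j w_j f_j(x).
Since both observations come from the same component, the likelihood for component k is f_k(x₁)·f_k(x₂).
  p_A = [0.1] × [0.41] = 0.041
  p_B = [0.38] × [0.21] = 0.0798
  p_C = [0.15] × [0.1] = 0.015
  p_D = [0.2] × [0.26] = 0.052
Multiply by the mixture weights:
  w_A·p_A = 0.08 × 0.041 = 0.00328
  w_B·p_B = 0.14 × 0.0798 = 0.011172
  w_C·p_C = 0.37 × 0.015 = 0.00555
  w_D·p_D = 0.41 × 0.052 = 0.02132
Normaliser: 0.00328 + 0.011172 + 0.00555 + 0.02132 = 0.041322
P(Population C | x₁, x₂) ≈ 0.134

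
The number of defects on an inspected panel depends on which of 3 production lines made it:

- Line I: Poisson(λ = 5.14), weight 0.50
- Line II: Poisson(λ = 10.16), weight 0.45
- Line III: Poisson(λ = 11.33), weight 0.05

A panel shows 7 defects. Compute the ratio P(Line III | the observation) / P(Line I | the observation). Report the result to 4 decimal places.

0.0518

The posterior odds equal the prior odds times the likelihood ratio: (π_i/π_j)·(f_i(x)/f_j(x)).
Poisson probabilities:
  L_I = 0.110163
  L_II = 0.0857815
  L_III = 0.0570982
Odds = (0.05/0.50) × (0.0570982/0.110163) = 0.1 × 0.518304 ≈ 0.0518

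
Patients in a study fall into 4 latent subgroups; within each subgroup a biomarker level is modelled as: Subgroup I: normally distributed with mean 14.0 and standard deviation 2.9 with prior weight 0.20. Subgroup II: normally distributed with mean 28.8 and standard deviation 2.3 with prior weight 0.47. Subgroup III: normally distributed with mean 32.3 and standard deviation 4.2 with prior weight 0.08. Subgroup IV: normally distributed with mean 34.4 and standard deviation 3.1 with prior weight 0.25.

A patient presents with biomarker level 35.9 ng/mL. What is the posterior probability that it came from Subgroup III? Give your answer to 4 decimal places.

0.1522

Posterior ∝ prior × likelihood, so P(k | x) ∝ π_k f_k(x); normalise over all components.
Component likelihoods at x = 35.9 ng/mL:
  f_I = (1/(2.9·√(2π)))·exp(−(35.9−14.0)²/(2·2.9²)) = 0.137566·exp(-28.51427) = 5.68751e-14
  f_II = (1/(2.3·√(2π)))·exp(−(35.9−28.8)²/(2·2.3²)) = 0.173453·exp(-4.76465) = 0.00147884
  f_III = (1/(4.2·√(2π)))·exp(−(35.9−32.3)²/(2·4.2²)) = 0.094986·exp(-0.36735) = 0.0657846
  f_IV = (1/(3.1·√(2π)))·exp(−(35.9−34.4)²/(2·3.1²)) = 0.128691·exp(-0.11707) = 0.114474
Weight by the priors:
  π_I·f_I = 0.20 × 5.68751e-14 = 1.1375e-14
  π_II·f_II = 0.47 × 0.00147884 = 0.000695054
  π_III·f_III = 0.08 × 0.0657846 = 0.00526277
  π_IV·f_IV = 0.25 × 0.114474 = 0.0286185
Marginal: 1.1375e-14 + 0.000695054 + 0.00526277 + 0.0286185 = 0.0345764
P(Subgroup III | x) ≈ 0.1522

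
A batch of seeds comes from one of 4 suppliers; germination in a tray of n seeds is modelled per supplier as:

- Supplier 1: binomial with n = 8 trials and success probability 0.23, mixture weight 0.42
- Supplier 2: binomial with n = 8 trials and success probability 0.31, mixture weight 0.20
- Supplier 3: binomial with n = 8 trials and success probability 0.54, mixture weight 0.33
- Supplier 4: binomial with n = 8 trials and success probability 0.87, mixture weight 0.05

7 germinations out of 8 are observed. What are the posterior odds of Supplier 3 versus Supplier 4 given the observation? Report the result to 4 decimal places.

Since P(k|x) ∝ π_k f_k(x), the posterior odds are π_i f_i(x) / (π_j f_j(x)).
Component likelihoods at x = 7 germinations out of 8:
  f_1 = 0.000209737
  f_2 = 0.0015187
  f_3 = 0.0492724
  f_4 = 0.392345
Odds = (0.33/0.05) × (0.0492724/0.392345) = 6.6 × 0.125584 ≈ 0.8289

0.8289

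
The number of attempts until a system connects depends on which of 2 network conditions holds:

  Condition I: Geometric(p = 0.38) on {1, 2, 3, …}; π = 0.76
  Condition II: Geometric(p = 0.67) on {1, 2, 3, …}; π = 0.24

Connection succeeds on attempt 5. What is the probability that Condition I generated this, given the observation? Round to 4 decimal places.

Apply Bayes' rule: the posterior for each component is proportional to its prior times its likelihood at x.
Evaluate each component's likelihood at the observed value:
  p_I = 0.38·(1−0.38)^4 = 0.38·0.147763 = 0.0561501
  p_II = 0.67·(1−0.67)^4 = 0.67·0.0118592 = 0.00794567
Prior × likelihood for each component:
  π_I·p_I = 0.76 × 0.0561501 = 0.0426741
  π_II·p_II = 0.24 × 0.00794567 = 0.00190696
Evidence: 0.0426741 + 0.00190696 = 0.044581
So the posterior for Condition I is 0.0426741 / 0.044581 ≈ 0.9572.

0.9572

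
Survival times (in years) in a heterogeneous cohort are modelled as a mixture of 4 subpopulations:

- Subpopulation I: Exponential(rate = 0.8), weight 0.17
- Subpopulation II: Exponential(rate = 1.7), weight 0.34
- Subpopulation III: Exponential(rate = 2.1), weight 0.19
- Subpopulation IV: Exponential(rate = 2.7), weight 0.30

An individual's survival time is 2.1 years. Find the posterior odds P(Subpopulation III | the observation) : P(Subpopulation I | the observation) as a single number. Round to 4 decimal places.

Posterior odds = (π_i f_i(x)) / (π_j f_j(x)); the normalising sum cancels.
Component likelihoods at x = 2.1 years:
  L_I = 0.149099
  L_II = 0.047865
  L_III = 0.0255259
  L_IV = 0.00930924
0.00484992 / 0.0253469 ≈ 0.1913

0.1913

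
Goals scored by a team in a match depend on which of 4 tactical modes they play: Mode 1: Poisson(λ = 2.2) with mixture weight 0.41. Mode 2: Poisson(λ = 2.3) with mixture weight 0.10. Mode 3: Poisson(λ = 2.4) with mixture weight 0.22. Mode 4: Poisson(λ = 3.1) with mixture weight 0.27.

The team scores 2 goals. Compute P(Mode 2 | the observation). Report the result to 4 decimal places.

0.1051

P(component k | x) = w_k·f_k(x) / marginal(x), where marginal(x) = Σ_j w_j·f_j(x).
Component likelihoods at x = 2 goals:
  L_1 = e^(−2.2)·2.2^2/2! = 0.268144
  L_2 = e^(−2.3)·2.3^2/2! = 0.265185
  L_3 = e^(−2.4)·2.4^2/2! = 0.261268
  L_4 = e^(−3.1)·3.1^2/2! = 0.216461
Prior × likelihood for each component:
  w_1·L_1 = 0.41 × 0.268144 = 0.109939
  w_2·L_2 = 0.10 × 0.265185 = 0.0265185
  w_3·L_3 = 0.22 × 0.261268 = 0.0574789
  w_4·L_4 = 0.27 × 0.216461 = 0.0584446
Evidence: 0.109939 + 0.0265185 + 0.0574789 + 0.0584446 = 0.252381
So the posterior for Mode 2 is 0.0265185 / 0.252381 ≈ 0.1051.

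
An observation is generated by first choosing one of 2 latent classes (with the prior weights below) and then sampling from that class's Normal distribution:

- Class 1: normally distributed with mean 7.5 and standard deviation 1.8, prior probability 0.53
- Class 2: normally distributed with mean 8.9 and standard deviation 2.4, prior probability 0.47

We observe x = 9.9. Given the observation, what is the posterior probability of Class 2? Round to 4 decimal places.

P(component k | x) = P(Z=k)·f_k(x) / marginal(x), where marginal(x) = Σ_j P(Z=j)·f_j(x).
Normal densities:
  L_1 = (1/(1.8·√(2π)))·exp(−(9.9−7.5)²/(2·1.8²)) = 0.221635·exp(-0.88889) = 0.0911167
  L_2 = (1/(2.4·√(2π)))·exp(−(9.9−8.9)²/(2·2.4²)) = 0.166226·exp(-0.08681) = 0.152405
Weight by the priors:
  P(Z=1)·L_1 = 0.53 × 0.0911167 = 0.0482919
  P(Z=2)·L_2 = 0.47 × 0.152405 = 0.0716304
Marginal: 0.0482919 + 0.0716304 = 0.119922
P(Class 2 | the observation) ≈ 0.5973

0.5973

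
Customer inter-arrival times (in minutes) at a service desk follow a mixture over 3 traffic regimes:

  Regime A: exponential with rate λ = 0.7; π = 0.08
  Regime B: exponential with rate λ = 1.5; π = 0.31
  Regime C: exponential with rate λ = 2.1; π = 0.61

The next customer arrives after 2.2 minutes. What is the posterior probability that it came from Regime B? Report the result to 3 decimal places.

0.411

The responsibility of component k is π_k f_k(x) divided by Σ_j π_j f_j(x).
Component likelihoods at x = 2.2 minutes:
  f_A = 0.150067
  f_B = 0.0553248
  f_C = 0.0206909
Weight by the priors:
  π_A·f_A = 0.08 × 0.150067 = 0.0120053
  π_B·f_B = 0.31 × 0.0553248 = 0.0171507
  π_C·f_C = 0.61 × 0.0206909 = 0.0126214
Evidence: 0.0120053 + 0.0171507 + 0.0126214 = 0.0417774
Responsibility of Regime B: 0.0171507 / 0.0417774 ≈ 0.411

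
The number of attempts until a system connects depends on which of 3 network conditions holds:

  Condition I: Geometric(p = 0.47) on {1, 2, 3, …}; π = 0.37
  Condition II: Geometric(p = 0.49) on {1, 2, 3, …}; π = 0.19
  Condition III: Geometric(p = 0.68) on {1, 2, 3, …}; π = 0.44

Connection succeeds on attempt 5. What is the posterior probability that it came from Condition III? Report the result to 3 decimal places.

Apply Bayes' rule: the posterior for each component is proportional to its prior times its likelihood at x.
Component likelihoods at x = 5:
  f_I = 0.0370853
  f_II = 0.0331495
  f_III = 0.00713032
Prior × likelihood for each component:
  π_I·f_I = 0.37 × 0.0370853 = 0.0137215
  π_II·f_II = 0.19 × 0.0331495 = 0.0062984
  π_III·f_III = 0.44 × 0.00713032 = 0.00313734
Denominator: 0.0137215 + 0.0062984 + 0.00313734 = 0.0231573
P(Condition III | the observation) ≈ 0.135

0.135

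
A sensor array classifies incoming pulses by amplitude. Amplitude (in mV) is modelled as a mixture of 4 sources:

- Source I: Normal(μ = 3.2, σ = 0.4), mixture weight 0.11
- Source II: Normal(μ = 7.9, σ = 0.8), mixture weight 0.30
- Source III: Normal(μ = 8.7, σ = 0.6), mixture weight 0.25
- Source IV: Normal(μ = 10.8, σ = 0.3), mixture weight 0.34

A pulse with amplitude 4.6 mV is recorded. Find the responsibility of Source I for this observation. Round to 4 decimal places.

0.8882

Apply Bayes' rule: the posterior for each component is proportional to its prior times its likelihood at x.
Evaluate each component's likelihood at the observed value:
  p_I = (1/(0.4·√(2π)))·exp(−(4.6−3.2)²/(2·0.4²)) = 0.997356·exp(-6.12500) = 0.00218171
  p_II = (1/(0.8·√(2π)))·exp(−(4.6−7.9)²/(2·0.8²)) = 0.498678·exp(-8.50781) = 0.000100676
  p_III = (1/(0.6·√(2π)))·exp(−(4.6−8.7)²/(2·0.6²)) = 0.664904·exp(-23.34722) = 4.82158e-11
  p_IV = (1/(0.3·√(2π)))·exp(−(4.6−10.8)²/(2·0.3²)) = 1.329808·exp(-213.55556) = 2.38665e-93
Prior × likelihood for each component:
  P(Z=I)·p_I = 0.11 × 0.00218171 = 0.000239988
  P(Z=II)·p_II = 0.30 × 0.000100676 = 3.02027e-05
  P(Z=III)·p_III = 0.25 × 4.82158e-11 = 1.20539e-11
  P(Z=IV)·p_IV = 0.34 × 2.38665e-93 = 8.11462e-94
Sum: 0.000239988 + 3.02027e-05 + 1.20539e-11 + 8.11462e-94 = 0.00027019
Responsibility of Source I: 0.000239988 / 0.00027019 ≈ 0.8882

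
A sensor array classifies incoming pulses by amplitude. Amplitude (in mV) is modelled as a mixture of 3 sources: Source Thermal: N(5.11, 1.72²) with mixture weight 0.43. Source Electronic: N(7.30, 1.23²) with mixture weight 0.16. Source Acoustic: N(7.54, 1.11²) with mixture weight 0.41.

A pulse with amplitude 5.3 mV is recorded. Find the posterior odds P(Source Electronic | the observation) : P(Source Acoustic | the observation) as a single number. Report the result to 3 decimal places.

0.719

Since P(k|x) ∝ π_k f_k(x), the posterior odds are π_i f_i(x) / (π_j f_j(x)).
Evaluate each component's likelihood at the observed value:
  L_Thermal = 0.230532
  L_Electronic = 0.0864735
  L_Acoustic = 0.0469113
0.0138358 / 0.0192336 ≈ 0.719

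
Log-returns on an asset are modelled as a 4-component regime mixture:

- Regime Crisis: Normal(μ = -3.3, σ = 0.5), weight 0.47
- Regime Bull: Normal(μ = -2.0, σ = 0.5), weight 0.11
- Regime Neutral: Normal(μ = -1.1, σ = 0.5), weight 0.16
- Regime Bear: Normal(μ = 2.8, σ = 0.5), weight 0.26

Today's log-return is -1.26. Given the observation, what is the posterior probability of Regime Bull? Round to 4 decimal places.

0.1947

The responsibility of component k is P(Z=k) f_k(x) divided by Σ_j P(Z=j) f_j(x).
Component likelihoods at x = -1.26:
  f_Crisis = (1/(0.5·√(2π)))·exp(−(-1.26−-3.3)²/(2·0.5²)) = 0.797885·exp(-8.32320) = 0.00019374
  f_Bull = (1/(0.5·√(2π)))·exp(−(-1.26−-2.0)²/(2·0.5²)) = 0.797885·exp(-1.09520) = 0.266871
  f_Neutral = (1/(0.5·√(2π)))·exp(−(-1.26−-1.1)²/(2·0.5²)) = 0.797885·exp(-0.05120) = 0.758061
  f_Bear = (1/(0.5·√(2π)))·exp(−(-1.26−2.8)²/(2·0.5²)) = 0.797885·exp(-32.96720) = 3.8412e-15
Unnormalised posteriors:
  P(Z=Crisis)·f_Crisis = 0.47 × 0.00019374 = 9.1058e-05
  P(Z=Bull)·f_Bull = 0.11 × 0.266871 = 0.0293558
  P(Z=Neutral)·f_Neutral = 0.16 × 0.758061 = 0.12129
  P(Z=Bear)·f_Bear = 0.26 × 3.8412e-15 = 9.98712e-16
Normaliser: 9.1058e-05 + 0.0293558 + 0.12129 + 9.98712e-16 = 0.150737
Responsibility of Regime Bull: 0.0293558 / 0.150737 ≈ 0.1947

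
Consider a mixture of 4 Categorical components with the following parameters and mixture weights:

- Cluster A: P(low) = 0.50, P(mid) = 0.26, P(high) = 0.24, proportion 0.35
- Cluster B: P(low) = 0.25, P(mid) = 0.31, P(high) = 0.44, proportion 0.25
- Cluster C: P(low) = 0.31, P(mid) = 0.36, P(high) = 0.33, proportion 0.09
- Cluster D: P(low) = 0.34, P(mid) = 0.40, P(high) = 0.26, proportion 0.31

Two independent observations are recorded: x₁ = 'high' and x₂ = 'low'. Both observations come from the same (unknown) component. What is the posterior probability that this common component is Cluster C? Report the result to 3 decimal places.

0.087

Posterior ∝ prior × likelihood, so P(k | x) ∝ P(Z=k) f_k(x); normalise over all components.
Since both observations come from the same component, the likelihood for component k is f_k(x₁)·f_k(x₂).
  L_A = [P(high | comp) = 0.24] × [0.5] = 0.12
  L_B = [P(high | comp) = 0.44] × [0.25] = 0.11
  L_C = [P(high | comp) = 0.33] × [0.31] = 0.1023
  L_D = [P(high | comp) = 0.26] × [0.34] = 0.0884
Unnormalised posteriors:
  P(Z=A)·L_A = 0.35 × 0.12 = 0.042
  P(Z=B)·L_B = 0.25 × 0.11 = 0.0275
  P(Z=C)·L_C = 0.09 × 0.1023 = 0.009207
  P(Z=D)·L_D = 0.31 × 0.0884 = 0.027404
Denominator: 0.042 + 0.0275 + 0.009207 + 0.027404 = 0.106111
Responsibility of Cluster C: 0.009207 / 0.106111 ≈ 0.087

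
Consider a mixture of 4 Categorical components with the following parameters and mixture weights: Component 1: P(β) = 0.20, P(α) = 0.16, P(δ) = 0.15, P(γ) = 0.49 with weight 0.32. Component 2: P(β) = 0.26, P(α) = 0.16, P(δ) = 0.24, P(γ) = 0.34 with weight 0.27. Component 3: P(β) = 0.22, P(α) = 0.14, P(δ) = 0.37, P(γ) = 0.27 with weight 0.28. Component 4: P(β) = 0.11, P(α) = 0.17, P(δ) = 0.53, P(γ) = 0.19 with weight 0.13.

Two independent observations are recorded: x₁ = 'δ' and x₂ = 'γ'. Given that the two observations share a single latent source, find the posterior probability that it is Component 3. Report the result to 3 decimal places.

0.323

The responsibility of component k is π_k f_k(x) divided by Σ_j π_j f_j(x).
Since both observations come from the same component, the likelihood for component k is f_k(x₁)·f_k(x₂).
  f_1 = [P(δ | comp) = 0.15] × [0.49] = 0.0735
  f_2 = [P(δ | comp) = 0.24] × [0.34] = 0.0816
  f_3 = [P(δ | comp) = 0.37] × [0.27] = 0.0999
  f_4 = [P(δ | comp) = 0.53] × [0.19] = 0.1007
Unnormalised posteriors:
  π_1·f_1 = 0.32 × 0.0735 = 0.02352
  π_2·f_2 = 0.27 × 0.0816 = 0.022032
  π_3·f_3 = 0.28 × 0.0999 = 0.027972
  π_4·f_4 = 0.13 × 0.1007 = 0.013091
Sum: 0.02352 + 0.022032 + 0.027972 + 0.013091 = 0.086615
P(Component 3 | x₁,x₂) = 0.027972 / 0.086615 ≈ 0.323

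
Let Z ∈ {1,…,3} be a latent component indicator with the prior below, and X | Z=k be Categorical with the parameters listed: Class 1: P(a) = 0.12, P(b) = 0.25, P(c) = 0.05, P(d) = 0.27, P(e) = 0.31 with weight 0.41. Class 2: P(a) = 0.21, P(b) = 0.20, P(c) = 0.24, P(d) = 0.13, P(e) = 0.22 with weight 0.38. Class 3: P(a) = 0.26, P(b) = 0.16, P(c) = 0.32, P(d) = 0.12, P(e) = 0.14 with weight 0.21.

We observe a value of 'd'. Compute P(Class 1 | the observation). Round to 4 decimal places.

0.5974

The responsibility of component k is P(Z=k) f_k(x) divided by Σ_j P(Z=j) f_j(x).
Categorical probabilities:
  L_1 = 0.27
  L_2 = 0.13
  L_3 = 0.12
Weight by the priors:
  P(Z=1)·L_1 = 0.41 × 0.27 = 0.1107
  P(Z=2)·L_2 = 0.38 × 0.13 = 0.0494
  P(Z=3)·L_3 = 0.21 × 0.12 = 0.0252
Denominator: 0.1107 + 0.0494 + 0.0252 = 0.1853
So the posterior for Class 1 is 0.1107 / 0.1853 ≈ 0.5974.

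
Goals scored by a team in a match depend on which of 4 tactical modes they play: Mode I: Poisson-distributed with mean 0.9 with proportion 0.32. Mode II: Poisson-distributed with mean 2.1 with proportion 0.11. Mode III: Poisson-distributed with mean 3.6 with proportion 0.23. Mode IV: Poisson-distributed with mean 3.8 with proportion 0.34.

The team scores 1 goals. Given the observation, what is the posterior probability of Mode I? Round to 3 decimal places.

By Bayes' theorem, P(k | x) = π_k f_k(x) / Σ_j π_j f_j(x).
Component likelihoods at x = 1 goals:
  L_I = 0.365913
  L_II = 0.257158
  L_III = 0.0983654
  L_IV = 0.0850089
Unnormalised posteriors:
  π_I·L_I = 0.32 × 0.365913 = 0.117092
  π_II·L_II = 0.11 × 0.257158 = 0.0282874
  π_III·L_III = 0.23 × 0.0983654 = 0.022624
  π_IV·L_IV = 0.34 × 0.0850089 = 0.028903
Evidence: 0.117092 + 0.0282874 + 0.022624 + 0.028903 = 0.196907
Responsibility of Mode I: 0.117092 / 0.196907 ≈ 0.595

0.595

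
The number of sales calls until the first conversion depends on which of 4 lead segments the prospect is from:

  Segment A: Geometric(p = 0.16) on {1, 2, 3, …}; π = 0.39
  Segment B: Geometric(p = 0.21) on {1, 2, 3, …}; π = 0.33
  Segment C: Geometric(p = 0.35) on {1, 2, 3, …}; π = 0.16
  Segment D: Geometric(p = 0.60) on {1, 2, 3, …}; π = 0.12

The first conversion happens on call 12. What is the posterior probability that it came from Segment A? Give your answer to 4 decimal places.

By Bayes' theorem, P(k | x) = P(Z=k) f_k(x) / Σ_j P(Z=j) f_j(x).
Component likelihoods at x = 12:
  p_A = 0.16·(1−0.16)^11 = 0.16·0.146917 = 0.0235067
  p_B = 0.21·(1−0.21)^11 = 0.21·0.0747994 = 0.0157079
  p_C = 0.35·(1−0.35)^11 = 0.35·0.00875078 = 0.00306277
  p_D = 0.60·(1−0.60)^11 = 0.60·4.1943e-05 = 2.51658e-05
Weight by the priors:
  P(Z=A)·p_A = 0.39 × 0.0235067 = 0.00916762
  P(Z=B)·p_B = 0.33 × 0.0157079 = 0.0051836
  P(Z=C)·p_C = 0.16 × 0.00306277 = 0.000490044
  P(Z=D)·p_D = 0.12 × 2.51658e-05 = 3.0199e-06
Denominator: 0.00916762 + 0.0051836 + 0.000490044 + 3.0199e-06 = 0.0148443
Responsibility of Segment A: 0.00916762 / 0.0148443 ≈ 0.6176

0.6176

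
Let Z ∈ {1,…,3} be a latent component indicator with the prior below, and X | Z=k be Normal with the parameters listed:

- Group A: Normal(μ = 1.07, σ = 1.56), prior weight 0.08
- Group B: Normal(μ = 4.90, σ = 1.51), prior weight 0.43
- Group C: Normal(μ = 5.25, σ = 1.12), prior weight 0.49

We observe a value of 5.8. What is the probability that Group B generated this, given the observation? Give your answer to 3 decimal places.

0.380

The responsibility of component k is w_k f_k(x) divided by Σ_j w_j f_j(x).
Normal densities:
  f_A = (1/(1.56·√(2π)))·exp(−(5.8−1.07)²/(2·1.56²)) = 0.255732·exp(-4.59667) = 0.00257916
  f_B = (1/(1.51·√(2π)))·exp(−(5.8−4.90)²/(2·1.51²)) = 0.264200·exp(-0.17762) = 0.221204
  f_C = (1/(1.12·√(2π)))·exp(−(5.8−5.25)²/(2·1.12²)) = 0.356198·exp(-0.12058) = 0.315738
Prior × likelihood for each component:
  w_A·f_A = 0.08 × 0.00257916 = 0.000206333
  w_B·f_B = 0.43 × 0.221204 = 0.0951175
  w_C·f_C = 0.49 × 0.315738 = 0.154712
Marginal: 0.000206333 + 0.0951175 + 0.154712 = 0.250035
P(Group B | 5.8) ≈ 0.380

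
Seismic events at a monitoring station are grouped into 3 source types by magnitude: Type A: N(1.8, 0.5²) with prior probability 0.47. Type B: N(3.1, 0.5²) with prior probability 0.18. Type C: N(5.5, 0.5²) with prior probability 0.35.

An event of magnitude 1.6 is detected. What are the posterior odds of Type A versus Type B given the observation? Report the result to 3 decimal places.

Posterior odds = (π_i f_i(x)) / (π_j f_j(x)); the normalising sum cancels.
Normal densities:
  f_A = (1/(0.5·√(2π)))·exp(−(1.6−1.8)²/(2·0.5²)) = 0.797885·exp(-0.08000) = 0.73654
  f_B = (1/(0.5·√(2π)))·exp(−(1.6−3.1)²/(2·0.5²)) = 0.797885·exp(-4.50000) = 0.0088637
  f_C = (1/(0.5·√(2π)))·exp(−(1.6−5.5)²/(2·0.5²)) = 0.797885·exp(-30.42000) = 4.90571e-14
0.346174 / 0.00159547 ≈ 216.974

216.974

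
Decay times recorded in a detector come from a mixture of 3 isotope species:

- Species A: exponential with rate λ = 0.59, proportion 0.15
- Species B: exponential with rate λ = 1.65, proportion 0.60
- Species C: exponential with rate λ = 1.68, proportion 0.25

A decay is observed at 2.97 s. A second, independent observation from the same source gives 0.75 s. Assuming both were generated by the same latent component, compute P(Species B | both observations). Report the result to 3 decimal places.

0.329

P(component k | x) = w_k·f_k(x) / marginal(x), where marginal(x) = Σ_j w_j·f_j(x).
Since both observations come from the same component, the likelihood for component k is f_k(x₁)·f_k(x₂).
  p_A = [0.102291] × [0.379033] = 0.0387717
  p_B = [0.0122807] × [0.478679] = 0.00587852
  p_C = [0.0114381] × [0.476539] = 0.00545069
Prior × likelihood for each component:
  w_A·p_A = 0.15 × 0.0387717 = 0.00581575
  w_B·p_B = 0.60 × 0.00587852 = 0.00352711
  w_C·p_C = 0.25 × 0.00545069 = 0.00136267
Marginal: 0.00581575 + 0.00352711 + 0.00136267 = 0.0107055
So the posterior for Species B is 0.00352711 / 0.0107055 ≈ 0.329.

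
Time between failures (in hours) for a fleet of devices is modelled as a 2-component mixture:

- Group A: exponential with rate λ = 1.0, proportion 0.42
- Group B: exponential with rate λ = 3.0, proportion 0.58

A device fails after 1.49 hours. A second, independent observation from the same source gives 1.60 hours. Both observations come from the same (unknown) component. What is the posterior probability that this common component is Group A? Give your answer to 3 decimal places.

Apply Bayes' rule: the posterior for each component is proportional to its prior times its likelihood at x.
Since both observations come from the same component, the likelihood for component k is f_k(x₁)·f_k(x₂).
  p_A = [0.225373] × [0.201897] = 0.045502
  p_B = [0.0343419] × [0.0246892] = 0.000847877
Prior × likelihood for each component:
  w_A·p_A = 0.42 × 0.045502 = 0.0191108
  w_B·p_B = 0.58 × 0.000847877 = 0.000491768
Normaliser: 0.0191108 + 0.000491768 = 0.0196026
P(Group A | x₁, x₂) ≈ 0.975

0.975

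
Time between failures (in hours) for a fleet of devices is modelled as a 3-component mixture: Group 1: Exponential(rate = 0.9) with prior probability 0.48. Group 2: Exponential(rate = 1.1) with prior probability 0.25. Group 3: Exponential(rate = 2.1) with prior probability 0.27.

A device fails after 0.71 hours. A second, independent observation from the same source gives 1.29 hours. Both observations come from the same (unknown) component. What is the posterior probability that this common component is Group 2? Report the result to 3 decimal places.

The responsibility of component k is w_k f_k(x) divided by Σ_j w_j f_j(x).
Since both observations come from the same component, the likelihood for component k is f_k(x₁)·f_k(x₂).
  p_1 = [0.475038] × [0.281856] = 0.133892
  p_2 = [0.503743] × [0.266151] = 0.134072
  p_3 = [0.47281] × [0.139867] = 0.0661305
Unnormalised posteriors:
  w_1·p_1 = 0.48 × 0.133892 = 0.0642682
  w_2·p_2 = 0.25 × 0.134072 = 0.033518
  w_3·p_3 = 0.27 × 0.0661305 = 0.0178552
Sum: 0.0642682 + 0.033518 + 0.0178552 = 0.115641
P(Group 2 | data) = 0.033518 / 0.115641 ≈ 0.290

0.290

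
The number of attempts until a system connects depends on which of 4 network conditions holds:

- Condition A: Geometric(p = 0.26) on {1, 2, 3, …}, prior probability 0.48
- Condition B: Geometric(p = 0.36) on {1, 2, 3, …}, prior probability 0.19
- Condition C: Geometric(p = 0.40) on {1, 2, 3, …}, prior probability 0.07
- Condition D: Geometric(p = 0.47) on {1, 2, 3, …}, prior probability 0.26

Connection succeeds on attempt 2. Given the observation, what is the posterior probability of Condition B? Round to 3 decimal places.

P(component k | x) = w_k·f_k(x) / marginal(x), where marginal(x) = Σ_j w_j·f_j(x).
Component likelihoods at x = 2:
  L_A = 0.1924
  L_B = 0.2304
  L_C = 0.24
  L_D = 0.2491
Weight by the priors:
  w_A·L_A = 0.48 × 0.1924 = 0.092352
  w_B·L_B = 0.19 × 0.2304 = 0.043776
  w_C·L_C = 0.07 × 0.24 = 0.0168
  w_D·L_D = 0.26 × 0.2491 = 0.064766
Denominator: 0.092352 + 0.043776 + 0.0168 + 0.064766 = 0.217694
P(Condition B | data) = 0.043776 / 0.217694 ≈ 0.201

0.201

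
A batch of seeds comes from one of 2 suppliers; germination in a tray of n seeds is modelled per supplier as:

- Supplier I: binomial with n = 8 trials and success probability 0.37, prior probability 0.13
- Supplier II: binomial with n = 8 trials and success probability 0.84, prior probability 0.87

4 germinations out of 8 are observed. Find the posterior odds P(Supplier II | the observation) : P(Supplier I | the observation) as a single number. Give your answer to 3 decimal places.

0.740

Posterior odds = (π_i f_i(x)) / (π_j f_j(x)); the normalising sum cancels.
Binomial probabilities:
  f_I = 0.206665
  f_II = 0.0228399
0.0198708 / 0.0268665 ≈ 0.740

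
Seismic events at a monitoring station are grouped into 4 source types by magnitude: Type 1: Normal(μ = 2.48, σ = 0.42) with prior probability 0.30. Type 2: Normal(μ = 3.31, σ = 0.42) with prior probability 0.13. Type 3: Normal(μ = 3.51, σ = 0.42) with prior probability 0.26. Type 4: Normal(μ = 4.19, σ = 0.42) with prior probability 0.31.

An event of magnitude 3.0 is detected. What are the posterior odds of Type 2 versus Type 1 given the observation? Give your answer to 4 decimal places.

0.7102

Only the two components matter; the odds are (w_i f_i(x)) / (w_j f_j(x)).
Normal densities:
  f_1 = (1/(0.42·√(2π)))·exp(−(3.0−2.48)²/(2·0.42²)) = 0.949863·exp(-0.76644) = 0.441367
  f_2 = (1/(0.42·√(2π)))·exp(−(3.0−3.31)²/(2·0.42²)) = 0.949863·exp(-0.27239) = 0.723373
  f_3 = (1/(0.42·√(2π)))·exp(−(3.0−3.51)²/(2·0.42²)) = 0.949863·exp(-0.73724) = 0.454443
  f_4 = (1/(0.42·√(2π)))·exp(−(3.0−4.19)²/(2·0.42²)) = 0.949863·exp(-4.01389) = 0.0171574
0.0940385 / 0.13241 ≈ 0.7102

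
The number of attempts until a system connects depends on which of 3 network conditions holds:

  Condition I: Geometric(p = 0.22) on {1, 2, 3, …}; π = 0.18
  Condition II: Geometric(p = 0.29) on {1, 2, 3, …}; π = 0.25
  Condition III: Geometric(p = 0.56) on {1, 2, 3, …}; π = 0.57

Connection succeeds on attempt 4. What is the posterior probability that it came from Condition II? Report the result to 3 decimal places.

0.361

Posterior ∝ prior × likelihood, so P(k | x) ∝ π_k f_k(x); normalise over all components.
Component likelihoods at x = 4:
  p_I = 0.22·(1−0.22)^3 = 0.22·0.474552 = 0.104401
  p_II = 0.29·(1−0.29)^3 = 0.29·0.357911 = 0.103794
  p_III = 0.56·(1−0.56)^3 = 0.56·0.085184 = 0.047703
Unnormalised posteriors:
  π_I·p_I = 0.18 × 0.104401 = 0.0187923
  π_II·p_II = 0.25 × 0.103794 = 0.0259485
  π_III·p_III = 0.57 × 0.047703 = 0.0271907
Evidence: 0.0187923 + 0.0259485 + 0.0271907 = 0.0719315
Responsibility of Condition II: 0.0259485 / 0.0719315 ≈ 0.361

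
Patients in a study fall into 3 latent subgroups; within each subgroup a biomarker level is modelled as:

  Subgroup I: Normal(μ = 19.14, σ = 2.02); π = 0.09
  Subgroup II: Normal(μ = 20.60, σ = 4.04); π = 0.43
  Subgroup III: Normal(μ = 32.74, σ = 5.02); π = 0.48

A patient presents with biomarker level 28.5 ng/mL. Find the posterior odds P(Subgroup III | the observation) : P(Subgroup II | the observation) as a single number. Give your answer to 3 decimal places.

Posterior odds = (w_i f_i(x)) / (w_j f_j(x)); the normalising sum cancels.
Evaluate each component's likelihood at the observed value:
  L_I = (1/(2.02·√(2π)))·exp(−(28.5−19.14)²/(2·2.02²)) = 0.197496·exp(-10.73542) = 4.2976e-06
  L_II = (1/(4.04·√(2π)))·exp(−(28.5−20.60)²/(2·4.04²)) = 0.098748·exp(-1.91188) = 0.0145951
  L_III = (1/(5.02·√(2π)))·exp(−(28.5−32.74)²/(2·5.02²)) = 0.079471·exp(-0.35669) = 0.0556284
0.0267016 / 0.00627591 ≈ 4.255

4.255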